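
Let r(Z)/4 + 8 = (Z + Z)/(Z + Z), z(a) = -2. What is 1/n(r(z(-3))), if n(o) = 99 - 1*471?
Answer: -1/372 ≈ -0.0026882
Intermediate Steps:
r(Z) = -28 (r(Z) = -32 + 4*((Z + Z)/(Z + Z)) = -32 + 4*((2*Z)/((2*Z))) = -32 + 4*((2*Z)*(1/(2*Z))) = -32 + 4*1 = -32 + 4 = -28)
n(o) = -372 (n(o) = 99 - 471 = -372)
1/n(r(z(-3))) = 1/(-372) = -1/372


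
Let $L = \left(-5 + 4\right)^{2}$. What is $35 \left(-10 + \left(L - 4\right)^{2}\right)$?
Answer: $-35$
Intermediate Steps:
$L = 1$ ($L = \left(-1\right)^{2} = 1$)
$35 \left(-10 + \left(L - 4\right)^{2}\right) = 35 \left(-10 + \left(1 - 4\right)^{2}\right) = 35 \left(-10 + \left(-3\right)^{2}\right) = 35 \left(-10 + 9\right) = 35 \left(-1\right) = -35$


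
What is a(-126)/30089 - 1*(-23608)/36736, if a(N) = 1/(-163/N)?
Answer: 14473778749/22521496144 ≈ 0.64266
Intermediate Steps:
a(N) = -N/163
a(-126)/30089 - 1*(-23608)/36736 = -1/163*(-126)/30089 - 1*(-23608)/36736 = (126/163)*(1/30089) + 23608*(1/36736) = 126/4904507 + 2951/4592 = 14473778749/22521496144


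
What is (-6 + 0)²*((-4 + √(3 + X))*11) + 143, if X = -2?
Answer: -1045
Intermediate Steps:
(-6 + 0)²*((-4 + √(3 + X))*11) + 143 = (-6 + 0)²*((-4 + √(3 - 2))*11) + 143 = (-6)²*((-4 + √1)*11) + 143 = 36*((-4 + 1)*11) + 143 = 36*(-3*11) + 143 = 36*(-33) + 143 = -1188 + 143 = -1045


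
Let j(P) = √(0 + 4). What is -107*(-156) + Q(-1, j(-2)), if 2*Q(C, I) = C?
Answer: 33383/2 ≈ 16692.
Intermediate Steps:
j(P) = 2 (j(P) = √4 = 2)
Q(C, I) = C/2
-107*(-156) + Q(-1, j(-2)) = -107*(-156) + (½)*(-1) = 16692 - ½ = 33383/2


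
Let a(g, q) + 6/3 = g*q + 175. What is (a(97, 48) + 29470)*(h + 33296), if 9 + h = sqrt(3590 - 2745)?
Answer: 1141710813 + 445887*sqrt(5) ≈ 1.1427e+9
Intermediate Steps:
a(g, q) = 173 + g*q (a(g, q) = -2 + (g*q + 175) = -2 + (175 + g*q) = 173 + g*q)
h = -9 + 13*sqrt(5) (h = -9 + sqrt(3590 - 2745) = -9 + sqrt(845) = -9 + 13*sqrt(5) ≈ 20.069)
(a(97, 48) + 29470)*(h + 33296) = ((173 + 97*48) + 29470)*((-9 + 13*sqrt(5)) + 33296) = ((173 + 4656) + 29470)*(33287 + 13*sqrt(5)) = (4829 + 29470)*(33287 + 13*sqrt(5)) = 34299*(33287 + 13*sqrt(5)) = 1141710813 + 445887*sqrt(5)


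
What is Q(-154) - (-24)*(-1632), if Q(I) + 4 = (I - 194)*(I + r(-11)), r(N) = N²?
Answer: -27688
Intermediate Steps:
Q(I) = -4 + (-194 + I)*(121 + I) (Q(I) = -4 + (I - 194)*(I + (-11)²) = -4 + (-194 + I)*(I + 121) = -4 + (-194 + I)*(121 + I))
Q(-154) - (-24)*(-1632) = (-23478 + (-154)² - 73*(-154)) - (-24)*(-1632) = (-23478 + 23716 + 11242) - 1*39168 = 11480 - 39168 = -27688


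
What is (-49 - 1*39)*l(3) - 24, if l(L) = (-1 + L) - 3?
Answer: 64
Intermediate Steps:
l(L) = -4 + L
(-49 - 1*39)*l(3) - 24 = (-49 - 1*39)*(-4 + 3) - 24 = (-49 - 39)*(-1) - 24 = -88*(-1) - 24 = 88 - 24 = 64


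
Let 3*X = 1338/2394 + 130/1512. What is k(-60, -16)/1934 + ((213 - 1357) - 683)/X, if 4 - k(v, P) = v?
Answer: -76130727812/8957321 ≈ -8499.3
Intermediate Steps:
X = 9263/43092 (X = (1338/2394 + 130/1512)/3 = (1338*(1/2394) + 130*(1/1512))/3 = (223/399 + 65/756)/3 = (⅓)*(9263/14364) = 9263/43092 ≈ 0.21496)
k(v, P) = 4 - v
k(-60, -16)/1934 + ((213 - 1357) - 683)/X = (4 - 1*(-60))/1934 + ((213 - 1357) - 683)/(9263/43092) = (4 + 60)*(1/1934) + (-1144 - 683)*(43092/9263) = 64*(1/1934) - 1827*43092/9263 = 32/967 - 78729084/9263 = -76130727812/8957321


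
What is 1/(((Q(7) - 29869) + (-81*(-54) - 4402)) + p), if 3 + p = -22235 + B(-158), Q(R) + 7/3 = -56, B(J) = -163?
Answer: -3/157069 ≈ -1.9100e-5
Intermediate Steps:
Q(R) = -175/3 (Q(R) = -7/3 - 56 = -175/3)
p = -22401 (p = -3 + (-22235 - 163) = -3 - 22398 = -22401)
1/(((Q(7) - 29869) + (-81*(-54) - 4402)) + p) = 1/(((-175/3 - 29869) + (-81*(-54) - 4402)) - 22401) = 1/((-89782/3 + (4374 - 4402)) - 22401) = 1/((-89782/3 - 28) - 22401) = 1/(-89866/3 - 22401) = 1/(-157069/3) = -3/157069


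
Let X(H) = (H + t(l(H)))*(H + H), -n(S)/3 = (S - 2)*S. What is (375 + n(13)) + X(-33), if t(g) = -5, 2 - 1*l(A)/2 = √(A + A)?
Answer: 2454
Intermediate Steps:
l(A) = 4 - 2*√2*√A (l(A) = 4 - 2*√(A + A) = 4 - 2*√2*√A)
n(S) = -3*S*(-2 + S) (n(S) = -3*(S - 2)*S = -3*(-2 + S)*S = -3*S*(-2 + S))
X(H) = 2*H*(-5 + H) (X(H) = (H - 5)*(H + H) = (-5 + H)*(2*H) = 2*H*(-5 + H))
(375 + n(13)) + X(-33) = (375 + 3*13*(2 - 1*13)) + 2*(-33)*(-5 - 33) = (375 + 3*13*(2 - 13)) + 2*(-33)*(-38) = (375 + 3*13*(-11)) + 2508 = (375 - 429) + 2508 = -54 + 2508 = 2454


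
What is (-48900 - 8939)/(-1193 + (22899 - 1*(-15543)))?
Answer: -57839/37249 ≈ -1.5528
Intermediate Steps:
(-48900 - 8939)/(-1193 + (22899 - 1*(-15543))) = -57839/(-1193 + (22899 + 15543)) = -57839/(-1193 + 38442) = -57839/37249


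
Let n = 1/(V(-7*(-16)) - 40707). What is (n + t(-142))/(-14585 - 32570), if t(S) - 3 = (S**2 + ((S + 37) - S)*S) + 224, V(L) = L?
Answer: -614486514/1914257225 ≈ -0.32101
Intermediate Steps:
n = -1/40595 (n = 1/(-7*(-16) - 40707) = 1/(112 - 40707) = 1/(-40595) = -1/40595 ≈ -2.4634e-5)
t(S) = 227 + S**2 + 37*S (t(S) = 3 + ((S**2 + ((S + 37) - S)*S) + 224) = 3 + ((S**2 + ((37 + S) - S)*S) + 224) = 3 + ((S**2 + 37*S) + 224) = 3 + (224 + S**2 + 37*S) = 227 + S**2 + 37*S)
(n + t(-142))/(-14585 - 32570) = (-1/40595 + (227 + (-142)**2 + 37*(-142)))/(-14585 - 32570) = (-1/40595 + (227 + 20164 - 5254))/(-47155) = (-1/40595 + 15137)*(-1/47155) = (614486514/40595)*(-1/47155) = -614486514/1914257225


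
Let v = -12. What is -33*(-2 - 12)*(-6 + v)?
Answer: -8316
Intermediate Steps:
-33*(-2 - 12)*(-6 + v) = -33*(-2 - 12)*(-6 - 12) = -(-462)*(-18) = -33*252 = -8316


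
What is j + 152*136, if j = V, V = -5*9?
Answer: 20627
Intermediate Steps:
V = -45
j = -45
j + 152*136 = -45 + 152*136 = -45 + 20672 = 20627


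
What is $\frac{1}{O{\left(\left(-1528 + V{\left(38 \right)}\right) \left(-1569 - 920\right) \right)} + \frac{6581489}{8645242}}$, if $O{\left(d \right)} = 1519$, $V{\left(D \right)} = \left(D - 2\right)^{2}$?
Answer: $\frac{8645242}{13138704087} \approx 0.000658$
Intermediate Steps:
$V{\left(D \right)} = \left(-2 + D\right)^{2}$
$\frac{1}{O{\left(\left(-1528 + V{\left(38 \right)}\right) \left(-1569 - 920\right) \right)} + \frac{6581489}{8645242}} = \frac{1}{1519 + \frac{6581489}{8645242}} = \frac{1}{\frac{13138704087}{8645242}} = \frac{8645242}{13138704087}$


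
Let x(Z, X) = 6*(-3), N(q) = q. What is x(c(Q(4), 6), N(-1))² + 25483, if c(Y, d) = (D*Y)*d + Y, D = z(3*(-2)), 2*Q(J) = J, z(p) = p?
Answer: 25807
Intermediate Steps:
Q(J) = J/2
D = -6 (D = 3*(-2) = -6)
c(Y, d) = Y - 6*Y*d (c(Y, d) = (-6*Y)*d + Y = -6*Y*d + Y = Y - 6*Y*d)
x(Z, X) = -18
x(c(Q(4), 6), N(-1))² + 25483 = (-18)² + 25483 = 324 + 25483 = 25807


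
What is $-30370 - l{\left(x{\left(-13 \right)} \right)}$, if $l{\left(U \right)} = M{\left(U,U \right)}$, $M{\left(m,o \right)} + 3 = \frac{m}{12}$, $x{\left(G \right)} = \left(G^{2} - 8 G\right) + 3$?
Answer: $-30390$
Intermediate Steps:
$x{\left(G \right)} = 3 + G^{2} - 8 G$
$M{\left(m,o \right)} = -3 + \frac{m}{12}$
$l{\left(U \right)} = -3 + \frac{U}{12}$
$-30370 - l{\left(x{\left(-13 \right)} \right)} = -30370 - \left(-3 + \frac{3 + \left(-13\right)^{2} - -104}{12}\right) = -30370 - \left(-3 + \frac{3 + 169 + 104}{12}\right) = -30370 - \left(-3 + \frac{1}{12} \cdot 276\right) = -30370 - \left(-3 + 23\right) = -30370 - 20 = -30390$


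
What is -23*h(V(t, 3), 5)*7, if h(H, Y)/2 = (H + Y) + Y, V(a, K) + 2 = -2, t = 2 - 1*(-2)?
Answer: -1932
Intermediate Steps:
t = 4 (t = 2 + 2 = 4)
V(a, K) = -4 (V(a, K) = -2 - 2 = -4)
h(H, Y) = 2*H + 4*Y (h(H, Y) = 2*((H + Y) + Y) = 2*(H + 2*Y) = 2*H + 4*Y)
-23*h(V(t, 3), 5)*7 = -23*(2*(-4) + 4*5)*7 = -23*(-8 + 20)*7 = -23*12*7 = -276*7 = -1932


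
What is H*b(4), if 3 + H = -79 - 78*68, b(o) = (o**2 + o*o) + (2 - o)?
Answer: -161580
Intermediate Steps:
b(o) = 2 - o + 2*o**2 (b(o) = (o**2 + o**2) + (2 - o) = 2*o**2 + (2 - o) = 2 - o + 2*o**2)
H = -5386 (H = -3 + (-79 - 78*68) = -3 + (-79 - 5304) = -3 - 5383 = -5386)
H*b(4) = -5386*(2 - 1*4 + 2*4**2) = -5386*(2 - 4 + 2*16) = -5386*(2 - 4 + 32) = -5386*30 = -161580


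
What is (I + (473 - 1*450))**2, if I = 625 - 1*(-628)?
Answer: 1628176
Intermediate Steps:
I = 1253 (I = 625 + 628 = 1253)
(I + (473 - 1*450))**2 = (1253 + (473 - 1*450))**2 = (1253 + (473 - 450))**2 = (1253 + 23)**2 = 1276**2 = 1628176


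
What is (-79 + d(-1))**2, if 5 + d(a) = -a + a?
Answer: 7056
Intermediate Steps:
d(a) = -5 (d(a) = -5 + (-a + a) = -5 + 0 = -5)
(-79 + d(-1))**2 = (-79 - 5)**2 = (-84)**2 = 7056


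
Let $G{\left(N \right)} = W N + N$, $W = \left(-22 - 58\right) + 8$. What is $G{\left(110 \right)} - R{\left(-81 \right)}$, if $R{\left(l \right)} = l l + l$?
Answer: $-14290$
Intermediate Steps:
$W = -72$ ($W = -80 + 8 = -72$)
$G{\left(N \right)} = - 71 N$ ($G{\left(N \right)} = - 72 N + N = - 71 N$)
$R{\left(l \right)} = l + l^{2}$ ($R{\left(l \right)} = l^{2} + l = l + l^{2}$)
$G{\left(110 \right)} - R{\left(-81 \right)} = \left(-71\right) 110 - - 81 \left(1 - 81\right) = -7810 - \left(-81\right) \left(-80\right) = -7810 - 6480 = -14290$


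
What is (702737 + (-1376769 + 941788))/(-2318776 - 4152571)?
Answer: -267756/6471347 ≈ -0.041376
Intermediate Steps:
(702737 + (-1376769 + 941788))/(-2318776 - 4152571) = (702737 - 434981)/(-6471347) = 267756*(-1/6471347) = -267756/6471347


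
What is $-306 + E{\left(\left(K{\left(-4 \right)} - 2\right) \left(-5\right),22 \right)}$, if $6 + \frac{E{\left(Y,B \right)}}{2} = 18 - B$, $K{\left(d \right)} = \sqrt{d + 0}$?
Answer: $-326$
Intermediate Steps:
$K{\left(d \right)} = \sqrt{d}$
$E{\left(Y,B \right)} = 24 - 2 B$ ($E{\left(Y,B \right)} = -12 + 2 \left(18 - B\right) = -12 - \left(-36 + 2 B\right) = 24 - 2 B$)
$-306 + E{\left(\left(K{\left(-4 \right)} - 2\right) \left(-5\right),22 \right)} = -306 + \left(24 - 44\right) = -306 - 20 = -326$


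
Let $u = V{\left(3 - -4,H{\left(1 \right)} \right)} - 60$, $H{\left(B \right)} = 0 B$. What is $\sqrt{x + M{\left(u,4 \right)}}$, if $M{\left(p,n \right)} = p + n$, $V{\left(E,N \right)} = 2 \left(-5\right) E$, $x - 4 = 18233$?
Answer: $\sqrt{18111} \approx 134.58$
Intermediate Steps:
$x = 18237$ ($x = 4 + 18233 = 18237$)
$H{\left(B \right)} = 0$
$V{\left(E,N \right)} = - 10 E$
$u = -130$ ($u = - 10 \left(3 - -4\right) - 60 = - 10 \left(3 + 4\right) - 60 = \left(-10\right) 7 - 60 = -70 - 60 = -130$)
$M{\left(p,n \right)} = n + p$
$\sqrt{x + M{\left(u,4 \right)}} = \sqrt{18237 + \left(4 - 130\right)} = \sqrt{18237 - 126} = \sqrt{18111}$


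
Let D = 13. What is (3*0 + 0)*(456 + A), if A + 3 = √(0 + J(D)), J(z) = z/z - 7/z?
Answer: 0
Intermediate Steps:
J(z) = 1 - 7/z
A = -3 + √78/13 (A = -3 + √(0 + (-7 + 13)/13) = -3 + √(0 + (1/13)*6) = -3 + √(0 + 6/13) = -3 + √(6/13) = -3 + √78/13 ≈ -2.3206)
(3*0 + 0)*(456 + A) = (3*0 + 0)*(456 + (-3 + √78/13)) = (0 + 0)*(453 + √78/13) = 0*(453 + √78/13) = 0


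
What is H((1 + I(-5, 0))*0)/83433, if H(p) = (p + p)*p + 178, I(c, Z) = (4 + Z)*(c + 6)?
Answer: 178/83433 ≈ 0.0021334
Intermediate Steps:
I(c, Z) = (4 + Z)*(6 + c)
H(p) = 178 + 2*p² (H(p) = (2*p)*p + 178 = 2*p² + 178 = 178 + 2*p²)
H((1 + I(-5, 0))*0)/83433 = (178 + 2*((1 + (24 + 4*(-5) + 6*0 + 0*(-5)))*0)²)/83433 = (178 + 2*((1 + (24 - 20 + 0 + 0))*0)²)*(1/83433) = (178 + 2*((1 + 4)*0)²)*(1/83433) = (178 + 2*(5*0)²)*(1/83433) = (178 + 2*0²)*(1/83433) = (178 + 2*0)*(1/83433) = (178 + 0)*(1/83433) = 178*(1/83433) = 178/83433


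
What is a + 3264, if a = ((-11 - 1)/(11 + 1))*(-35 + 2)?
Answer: 3297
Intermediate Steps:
a = 33 (a = -12/12*(-33) = -12*1/12*(-33) = -1*(-33) = 33)
a + 3264 = 33 + 3264 = 3297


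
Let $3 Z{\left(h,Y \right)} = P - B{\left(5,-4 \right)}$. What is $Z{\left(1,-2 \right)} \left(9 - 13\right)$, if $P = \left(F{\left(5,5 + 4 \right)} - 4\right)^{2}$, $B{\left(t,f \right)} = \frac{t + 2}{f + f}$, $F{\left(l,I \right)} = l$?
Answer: $- \frac{5}{2} \approx -2.5$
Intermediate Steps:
$B{\left(t,f \right)} = \frac{2 + t}{2 f}$
$P = 1$ ($P = \left(5 - 4\right)^{2} = 1^{2} = 1$)
$Z{\left(h,Y \right)} = \frac{5}{8}$ ($Z{\left(h,Y \right)} = \frac{1 - \frac{2 + 5}{2 \left(-4\right)}}{3} = \frac{1 - \frac{1}{2} \left(- \frac{1}{4}\right) 7}{3} = \frac{1 - - \frac{7}{8}}{3} = \frac{1 + \frac{7}{8}}{3} = \frac{1}{3} \cdot \frac{15}{8} = \frac{5}{8}$)
$Z{\left(1,-2 \right)} \left(9 - 13\right) = \frac{5 \left(9 - 13\right)}{8} = \frac{5}{8} \left(-4\right) = - \frac{5}{2}$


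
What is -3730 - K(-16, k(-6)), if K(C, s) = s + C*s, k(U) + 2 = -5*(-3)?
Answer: -3535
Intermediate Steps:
k(U) = 13 (k(U) = -2 - 5*(-3) = -2 + 15 = 13)
-3730 - K(-16, k(-6)) = -3730 - 13*(1 - 16) = -3730 - 13*(-15) = -3730 - 1*(-195) = -3730 + 195 = -3535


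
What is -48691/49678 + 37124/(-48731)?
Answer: -4217007193/2420858618 ≈ -1.7419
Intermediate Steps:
-48691/49678 + 37124/(-48731) = -48691*1/49678 + 37124*(-1/48731) = -48691/49678 - 37124/48731 = -4217007193/2420858618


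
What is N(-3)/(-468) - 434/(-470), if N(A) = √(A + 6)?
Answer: 217/235 - √3/468 ≈ 0.91970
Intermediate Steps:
N(A) = √(6 + A)
N(-3)/(-468) - 434/(-470) = √(6 - 3)/(-468) - 434/(-470) = √3*(-1/468) - 434*(-1/470) = -√3/468 + 217/235 = 217/235 - √3/468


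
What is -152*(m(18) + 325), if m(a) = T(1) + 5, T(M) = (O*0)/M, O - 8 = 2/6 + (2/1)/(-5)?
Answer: -50160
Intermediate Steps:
O = 119/15 (O = 8 + (2/6 + (2/1)/(-5)) = 8 + (2*(⅙) + (2*1)*(-⅕)) = 8 + (⅓ + 2*(-⅕)) = 8 + (⅓ - ⅖) = 8 - 1/15 = 119/15 ≈ 7.9333)
T(M) = 0 (T(M) = ((119/15)*0)/M = 0/M = 0)
m(a) = 5 (m(a) = 0 + 5 = 5)
-152*(m(18) + 325) = -152*(5 + 325) = -152*330 = -50160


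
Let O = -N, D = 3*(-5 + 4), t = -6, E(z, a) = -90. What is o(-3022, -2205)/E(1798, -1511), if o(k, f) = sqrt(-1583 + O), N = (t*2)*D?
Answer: -I*sqrt(1619)/90 ≈ -0.44708*I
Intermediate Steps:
D = -3 (D = 3*(-1) = -3)
N = 36 (N = -6*2*(-3) = -12*(-3) = 36)
O = -36 (O = -1*36 = -36)
o(k, f) = I*sqrt(1619) (o(k, f) = sqrt(-1583 - 36) = sqrt(-1619) = I*sqrt(1619))
o(-3022, -2205)/E(1798, -1511) = (I*sqrt(1619))/(-90) = (I*sqrt(1619))*(-1/90) = -I*sqrt(1619)/90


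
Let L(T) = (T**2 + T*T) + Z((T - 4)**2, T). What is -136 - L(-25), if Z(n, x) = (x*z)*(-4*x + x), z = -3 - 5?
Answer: -16386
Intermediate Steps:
z = -8
Z(n, x) = 24*x**2 (Z(n, x) = (x*(-8))*(-4*x + x) = (-8*x)*(-3*x) = 24*x**2)
L(T) = 26*T**2 (L(T) = (T**2 + T*T) + 24*T**2 = (T**2 + T**2) + 24*T**2 = 2*T**2 + 24*T**2 = 26*T**2)
-136 - L(-25) = -136 - 26*(-25)**2 = -136 - 26*625 = -136 - 1*16250 = -136 - 16250 = -16386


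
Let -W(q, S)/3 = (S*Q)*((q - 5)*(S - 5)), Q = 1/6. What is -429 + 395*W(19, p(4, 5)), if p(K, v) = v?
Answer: -429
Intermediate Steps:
Q = ⅙ ≈ 0.16667
W(q, S) = -S*(-5 + S)*(-5 + q)/2 (W(q, S) = -3*S*(⅙)*(q - 5)*(S - 5) = -3*S/6*(-5 + q)*(-5 + S) = -3*S/6*(-5 + S)*(-5 + q) = -S*(-5 + S)*(-5 + q)/2)
-429 + 395*W(19, p(4, 5)) = -429 + 395*((½)*5*(-25 + 5*5 + 5*19 - 1*5*19)) = -429 + 395*((½)*5*(-25 + 25 + 95 - 95)) = -429 + 395*((½)*5*0) = -429 + 395*0 = -429 + 0 = -429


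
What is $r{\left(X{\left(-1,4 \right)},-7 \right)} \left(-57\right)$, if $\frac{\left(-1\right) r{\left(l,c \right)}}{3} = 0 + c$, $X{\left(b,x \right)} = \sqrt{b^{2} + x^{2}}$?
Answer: $-1197$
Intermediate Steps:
$r{\left(l,c \right)} = - 3 c$ ($r{\left(l,c \right)} = - 3 \left(0 + c\right) = - 3 c$)
$r{\left(X{\left(-1,4 \right)},-7 \right)} \left(-57\right) = \left(-3\right) \left(-7\right) \left(-57\right) = 21 \left(-57\right) = -1197$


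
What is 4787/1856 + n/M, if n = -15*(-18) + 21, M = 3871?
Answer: 19070573/7184576 ≈ 2.6544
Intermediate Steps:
n = 291 (n = 270 + 21 = 291)
4787/1856 + n/M = 4787/1856 + 291/3871 = 19070573/7184576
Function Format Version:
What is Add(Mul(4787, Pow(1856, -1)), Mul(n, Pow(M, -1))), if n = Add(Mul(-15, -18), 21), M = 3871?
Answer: Rational(19070573, 7184576) ≈ 2.6544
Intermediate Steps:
n = 291 (n = Add(270, 21) = 291)
Add(Mul(4787, Pow(1856, -1)), Mul(n, Pow(M, -1))) = Add(Mul(4787, Pow(1856, -1)), Mul(291, Pow(3871, -1))) = Add(Mul(4787, Rational(1, 1856)), Mul(291, Rational(1, 3871))) = Add(Rational(4787, 1856), Rational(291, 3871)) = Rational(19070573, 7184576)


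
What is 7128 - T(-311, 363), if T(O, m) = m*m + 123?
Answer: -124764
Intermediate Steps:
T(O, m) = 123 + m² (T(O, m) = m² + 123 = 123 + m²)
7128 - T(-311, 363) = 7128 - (123 + 363²) = 7128 - (123 + 131769) = 7128 - 1*131892 = 7128 - 131892 = -124764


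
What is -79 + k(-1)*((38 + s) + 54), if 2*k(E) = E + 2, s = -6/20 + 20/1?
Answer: -463/20 ≈ -23.150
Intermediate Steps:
s = 197/10 (s = -6*1/20 + 20*1 = -3/10 + 20 = 197/10 ≈ 19.700)
k(E) = 1 + E/2 (k(E) = (E + 2)/2 = (2 + E)/2 = 1 + E/2)
-79 + k(-1)*((38 + s) + 54) = -79 + (1 + (½)*(-1))*((38 + 197/10) + 54) = -79 + (1 - ½)*(577/10 + 54) = -79 + (½)*(1117/10) = -79 + 1117/20 = -463/20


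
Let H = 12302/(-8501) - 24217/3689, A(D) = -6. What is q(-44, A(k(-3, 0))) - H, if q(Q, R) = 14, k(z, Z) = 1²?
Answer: 690293441/31360189 ≈ 22.012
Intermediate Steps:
k(z, Z) = 1
H = -251250795/31360189 (H = 12302*(-1/8501) - 24217*1/3689 = -12302/8501 - 24217/3689 = -251250795/31360189 ≈ -8.0118)
q(-44, A(k(-3, 0))) - H = 14 - 1*(-251250795/31360189) = 14 + 251250795/31360189 = 690293441/31360189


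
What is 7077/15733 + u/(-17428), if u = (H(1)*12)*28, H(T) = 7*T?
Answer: 21583485/68548681 ≈ 0.31486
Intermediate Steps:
u = 2352 (u = ((7*1)*12)*28 = (7*12)*28 = 84*28 = 2352)
7077/15733 + u/(-17428) = 7077/15733 + 2352/(-17428) = 7077*(1/15733) + 2352*(-1/17428) = 7077/15733 - 588/4357 = 21583485/68548681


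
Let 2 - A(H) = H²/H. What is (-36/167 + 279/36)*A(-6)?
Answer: 10066/167 ≈ 60.275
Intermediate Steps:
A(H) = 2 - H (A(H) = 2 - H²/H = 2 - H)
(-36/167 + 279/36)*A(-6) = (-36/167 + 279/36)*(2 - 1*(-6)) = (-36*1/167 + 279*(1/36))*(2 + 6) = (-36/167 + 31/4)*8 = (5033/668)*8 = 10066/167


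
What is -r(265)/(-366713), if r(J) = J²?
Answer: 70225/366713 ≈ 0.19150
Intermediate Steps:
-r(265)/(-366713) = -1*265²/(-366713) = -1*70225*(-1/366713) = -70225*(-1/366713) = 70225/366713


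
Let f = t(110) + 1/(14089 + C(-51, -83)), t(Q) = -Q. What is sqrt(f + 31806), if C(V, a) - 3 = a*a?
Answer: sqrt(13952654055237)/20981 ≈ 178.03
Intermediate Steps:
C(V, a) = 3 + a**2 (C(V, a) = 3 + a*a = 3 + a**2)
f = -2307909/20981 (f = -1*110 + 1/(14089 + (3 + (-83)**2)) = -110 + 1/(14089 + (3 + 6889)) = -110 + 1/(14089 + 6892) = -110 + 1/20981 = -2307909/20981 ≈ -110.00)
sqrt(f + 31806) = sqrt(-2307909/20981 + 31806) = sqrt(665013777/20981) = sqrt(13952654055237)/20981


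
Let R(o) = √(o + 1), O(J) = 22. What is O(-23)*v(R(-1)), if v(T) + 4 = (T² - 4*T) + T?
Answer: -88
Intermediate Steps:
R(o) = √(1 + o)
v(T) = -4 + T² - 3*T (v(T) = -4 + ((T² - 4*T) + T) = -4 + (T² - 3*T) = -4 + T² - 3*T)
O(-23)*v(R(-1)) = 22*(-4 + (√(1 - 1))² - 3*√(1 - 1)) = 22*(-4 + (√0)² - 3*√0) = 22*(-4 + 0² - 3*0) = 22*(-4 + 0 + 0) = 22*(-4) = -88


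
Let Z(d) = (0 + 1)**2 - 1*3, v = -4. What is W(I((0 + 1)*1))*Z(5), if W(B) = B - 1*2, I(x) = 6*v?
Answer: 52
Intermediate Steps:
I(x) = -24 (I(x) = 6*(-4) = -24)
W(B) = -2 + B (W(B) = B - 2 = -2 + B)
Z(d) = -2 (Z(d) = 1**2 - 3 = 1 - 3 = -2)
W(I((0 + 1)*1))*Z(5) = (-2 - 24)*(-2) = -26*(-2) = 52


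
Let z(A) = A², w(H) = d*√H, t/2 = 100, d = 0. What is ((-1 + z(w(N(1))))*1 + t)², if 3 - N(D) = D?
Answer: 39601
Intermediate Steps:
N(D) = 3 - D
t = 200 (t = 2*100 = 200)
w(H) = 0 (w(H) = 0*√H = 0)
((-1 + z(w(N(1))))*1 + t)² = ((-1 + 0²)*1 + 200)² = ((-1 + 0)*1 + 200)² = (-1*1 + 200)² = (-1 + 200)² = 199² = 39601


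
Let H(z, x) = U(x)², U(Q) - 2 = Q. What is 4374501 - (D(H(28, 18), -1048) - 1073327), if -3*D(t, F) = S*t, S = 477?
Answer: 5511428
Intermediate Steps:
U(Q) = 2 + Q
H(z, x) = (2 + x)²
D(t, F) = -159*t
4374501 - (D(H(28, 18), -1048) - 1073327) = 4374501 - (-159*(2 + 18)² - 1073327) = 4374501 - (-159*20² - 1073327) = 4374501 - (-159*400 - 1073327) = 4374501 - (-63600 - 1073327) = 4374501 - 1*(-1136927) = 4374501 + 1136927 = 5511428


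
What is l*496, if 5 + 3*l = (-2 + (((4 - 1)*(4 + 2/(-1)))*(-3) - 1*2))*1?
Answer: -4464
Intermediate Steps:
l = -9 (l = -5/3 + ((-2 + (((4 - 1)*(4 + 2/(-1)))*(-3) - 1*2))*1)/3 = -5/3 + ((-2 + ((3*(4 + 2*(-1)))*(-3) - 2))*1)/3 = -5/3 + ((-2 + ((3*(4 - 2))*(-3) - 2))*1)/3 = -5/3 + ((-2 + ((3*2)*(-3) - 2))*1)/3 = -5/3 + ((-2 + (6*(-3) - 2))*1)/3 = -5/3 + ((-2 + (-18 - 2))*1)/3 = -5/3 + ((-2 - 20)*1)/3 = -5/3 + (-22*1)/3 = -5/3 + (⅓)*(-22) = -5/3 - 22/3 = -9)
l*496 = -9*496 = -4464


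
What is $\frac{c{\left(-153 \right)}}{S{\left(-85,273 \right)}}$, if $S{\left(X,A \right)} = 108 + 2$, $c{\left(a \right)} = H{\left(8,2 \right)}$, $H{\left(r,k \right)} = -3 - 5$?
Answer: $- \frac{4}{55} \approx -0.072727$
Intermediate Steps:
$H{\left(r,k \right)} = -8$
$c{\left(a \right)} = -8$
$S{\left(X,A \right)} = 110$
$\frac{c{\left(-153 \right)}}{S{\left(-85,273 \right)}} = - \frac{8}{110} = \left(-8\right) \frac{1}{110} = - \frac{4}{55}$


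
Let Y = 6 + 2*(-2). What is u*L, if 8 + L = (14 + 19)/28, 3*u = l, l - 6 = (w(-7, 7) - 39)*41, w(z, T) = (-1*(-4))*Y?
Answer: 241615/84 ≈ 2876.4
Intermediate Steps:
Y = 2 (Y = 6 - 4 = 2)
w(z, T) = 8 (w(z, T) = -1*(-4)*2 = 4*2 = 8)
l = -1265 (l = 6 + (8 - 39)*41 = 6 - 31*41 = 6 - 1271 = -1265)
u = -1265/3 (u = (1/3)*(-1265) = -1265/3 ≈ -421.67)
L = -191/28 (L = -8 + (14 + 19)/28 = -8 + 33*(1/28) = -8 + 33/28 = -191/28 ≈ -6.8214)
u*L = -1265/3*(-191/28) = 241615/84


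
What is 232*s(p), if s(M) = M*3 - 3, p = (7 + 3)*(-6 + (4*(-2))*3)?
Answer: -209496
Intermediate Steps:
p = -300 (p = 10*(-6 - 8*3) = 10*(-6 - 24) = 10*(-30) = -300)
s(M) = -3 + 3*M (s(M) = 3*M - 3 = -3 + 3*M)
232*s(p) = 232*(-3 + 3*(-300)) = 232*(-3 - 900) = 232*(-903) = -209496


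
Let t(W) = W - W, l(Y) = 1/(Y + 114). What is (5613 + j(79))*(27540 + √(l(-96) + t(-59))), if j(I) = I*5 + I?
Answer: 167635980 + 2029*√2/2 ≈ 1.6764e+8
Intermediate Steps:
j(I) = 6*I (j(I) = 5*I + I = 6*I)
l(Y) = 1/(114 + Y)
t(W) = 0
(5613 + j(79))*(27540 + √(l(-96) + t(-59))) = (5613 + 6*79)*(27540 + √(1/(114 - 96) + 0)) = (5613 + 474)*(27540 + √(1/18 + 0)) = 6087*(27540 + √(1/18 + 0)) = 6087*(27540 + √(1/18)) = 6087*(27540 + √2/6) = 167635980 + 2029*√2/2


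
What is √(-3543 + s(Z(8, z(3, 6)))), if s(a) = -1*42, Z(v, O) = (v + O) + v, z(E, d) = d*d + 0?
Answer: I*√3585 ≈ 59.875*I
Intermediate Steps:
z(E, d) = d² (z(E, d) = d² + 0 = d²)
Z(v, O) = O + 2*v (Z(v, O) = (O + v) + v = O + 2*v)
s(a) = -42
√(-3543 + s(Z(8, z(3, 6)))) = √(-3543 - 42) = √(-3585) = I*√3585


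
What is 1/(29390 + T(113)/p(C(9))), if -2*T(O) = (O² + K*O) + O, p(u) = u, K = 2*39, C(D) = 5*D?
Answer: 15/437234 ≈ 3.4307e-5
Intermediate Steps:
K = 78
T(O) = -79*O/2 - O²/2 (T(O) = -((O² + 78*O) + O)/2 = -(O² + 79*O)/2 = -79*O/2 - O²/2)
1/(29390 + T(113)/p(C(9))) = 1/(29390 + (-½*113*(79 + 113))/((5*9))) = 1/(29390 - ½*113*192/45) = 1/(29390 - 10848*1/45) = 1/(29390 - 3616/15) = 1/(437234/15) = 15/437234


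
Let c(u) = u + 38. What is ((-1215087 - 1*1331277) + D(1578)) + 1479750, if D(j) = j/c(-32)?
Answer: -1066351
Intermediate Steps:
c(u) = 38 + u
D(j) = j/6 (D(j) = j/(38 - 32) = j/6)
((-1215087 - 1*1331277) + D(1578)) + 1479750 = ((-1215087 - 1*1331277) + (⅙)*1578) + 1479750 = ((-1215087 - 1331277) + 263) + 1479750 = (-2546364 + 263) + 1479750 = -2546101 + 1479750 = -1066351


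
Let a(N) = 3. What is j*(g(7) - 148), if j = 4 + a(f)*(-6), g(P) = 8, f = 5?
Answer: 1960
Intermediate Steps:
j = -14 (j = 4 + 3*(-6) = 4 - 18 = -14)
j*(g(7) - 148) = -14*(8 - 148) = -14*(-140) = 1960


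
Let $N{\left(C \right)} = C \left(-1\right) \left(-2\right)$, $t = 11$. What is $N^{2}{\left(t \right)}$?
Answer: $484$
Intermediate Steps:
$N{\left(C \right)} = 2 C$ ($N{\left(C \right)} = - C \left(-2\right) = 2 C$)
$N^{2}{\left(t \right)} = \left(2 \cdot 11\right)^{2} = 22^{2} = 484$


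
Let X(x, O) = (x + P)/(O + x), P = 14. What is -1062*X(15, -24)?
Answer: 3422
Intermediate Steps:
X(x, O) = (14 + x)/(O + x) (X(x, O) = (x + 14)/(O + x) = (14 + x)/(O + x))
-1062*X(15, -24) = -1062*(14 + 15)/(-24 + 15) = -1062*29/(-9) = -(-118)*29 = -1062*(-29/9) = 3422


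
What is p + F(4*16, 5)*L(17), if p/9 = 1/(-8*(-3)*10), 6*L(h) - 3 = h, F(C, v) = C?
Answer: 51209/240 ≈ 213.37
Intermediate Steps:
L(h) = ½ + h/6
p = 3/80 (p = 9/((-8*(-3)*10)) = 9/((24*10)) = 9/240 = 9*(1/240) = 3/80 ≈ 0.037500)
p + F(4*16, 5)*L(17) = 3/80 + (4*16)*(½ + (⅙)*17) = 3/80 + 64*(½ + 17/6) = 3/80 + 64*(10/3) = 3/80 + 640/3 = 51209/240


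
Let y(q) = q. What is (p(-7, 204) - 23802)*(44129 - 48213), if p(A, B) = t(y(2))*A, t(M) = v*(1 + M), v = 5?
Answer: 97636188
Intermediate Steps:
t(M) = 5 + 5*M (t(M) = 5*(1 + M) = 5 + 5*M)
p(A, B) = 15*A (p(A, B) = (5 + 5*2)*A = (5 + 10)*A = 15*A)
(p(-7, 204) - 23802)*(44129 - 48213) = (15*(-7) - 23802)*(44129 - 48213) = (-105 - 23802)*(-4084) = -23907*(-4084) = 97636188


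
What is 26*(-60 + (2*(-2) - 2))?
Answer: -1716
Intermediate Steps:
26*(-60 + (2*(-2) - 2)) = 26*(-60 + (-4 - 2)) = 26*(-60 - 6) = 26*(-66) = -1716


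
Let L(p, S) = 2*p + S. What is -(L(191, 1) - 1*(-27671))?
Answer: -28054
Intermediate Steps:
L(p, S) = S + 2*p
-(L(191, 1) - 1*(-27671)) = -((1 + 2*191) - 1*(-27671)) = -((1 + 382) + 27671) = -(383 + 27671) = -1*28054 = -28054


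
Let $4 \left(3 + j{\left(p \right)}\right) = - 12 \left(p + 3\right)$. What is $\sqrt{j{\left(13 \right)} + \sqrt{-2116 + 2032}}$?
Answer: $\sqrt{-51 + 2 i \sqrt{21}} \approx 0.63913 + 7.17 i$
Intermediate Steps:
$j{\left(p \right)} = -12 - 3 p$ ($j{\left(p \right)} = -3 + \frac{\left(-12\right) \left(p + 3\right)}{4} = -3 + \frac{\left(-12\right) \left(3 + p\right)}{4} = -3 + \frac{-36 - 12 p}{4} = -3 - \left(9 + 3 p\right) = -12 - 3 p$)
$\sqrt{j{\left(13 \right)} + \sqrt{-2116 + 2032}} = \sqrt{\left(-12 - 39\right) + \sqrt{-2116 + 2032}} = \sqrt{\left(-12 - 39\right) + \sqrt{-84}} = \sqrt{-51 + 2 i \sqrt{21}}$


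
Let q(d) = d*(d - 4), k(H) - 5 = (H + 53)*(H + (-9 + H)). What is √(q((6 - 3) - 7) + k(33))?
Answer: √4939 ≈ 70.278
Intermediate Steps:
k(H) = 5 + (-9 + 2*H)*(53 + H) (k(H) = 5 + (H + 53)*(H + (-9 + H)) = 5 + (53 + H)*(-9 + 2*H) = 5 + (-9 + 2*H)*(53 + H))
q(d) = d*(-4 + d)
√(q((6 - 3) - 7) + k(33)) = √(((6 - 3) - 7)*(-4 + ((6 - 3) - 7)) + (-472 + 2*33² + 97*33)) = √((3 - 7)*(-4 + (3 - 7)) + (-472 + 2*1089 + 3201)) = √(-4*(-4 - 4) + (-472 + 2178 + 3201)) = √(-4*(-8) + 4907) = √(32 + 4907) = √4939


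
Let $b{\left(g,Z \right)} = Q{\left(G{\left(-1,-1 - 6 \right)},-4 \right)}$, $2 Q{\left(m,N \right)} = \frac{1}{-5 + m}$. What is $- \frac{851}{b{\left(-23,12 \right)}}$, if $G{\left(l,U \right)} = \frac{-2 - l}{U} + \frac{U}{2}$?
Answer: $\frac{99567}{7} \approx 14224.0$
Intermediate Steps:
$G{\left(l,U \right)} = \frac{U}{2} + \frac{-2 - l}{U}$ ($G{\left(l,U \right)} = \frac{-2 - l}{U} + U \frac{1}{2} = \frac{-2 - l}{U} + \frac{U}{2} = \frac{U}{2} + \frac{-2 - l}{U}$)
$Q{\left(m,N \right)} = \frac{1}{2 \left(-5 + m\right)}$
$b{\left(g,Z \right)} = - \frac{7}{117}$ ($b{\left(g,Z \right)} = \frac{1}{2 \left(-5 + \frac{-2 + \frac{\left(-1 - 6\right)^{2}}{2} - -1}{-1 - 6}\right)} = \frac{1}{2 \left(-5 + \frac{-2 + \frac{\left(-1 - 6\right)^{2}}{2} + 1}{-1 - 6}\right)} = \frac{1}{2 \left(-5 + \frac{-2 + \frac{\left(-7\right)^{2}}{2} + 1}{-7}\right)} = \frac{1}{2 \left(-5 - \frac{-2 + \frac{1}{2} \cdot 49 + 1}{7}\right)} = \frac{1}{2 \left(-5 - \frac{-2 + \frac{49}{2} + 1}{7}\right)} = \frac{1}{2 \left(-5 - \frac{47}{14}\right)} = \frac{1}{2 \left(- \frac{117}{14}\right)} = \frac{1}{2} \left(- \frac{14}{117}\right) = - \frac{7}{117}$)
$- \frac{851}{b{\left(-23,12 \right)}} = - \frac{851}{- \frac{7}{117}} = \left(-851\right) \left(- \frac{117}{7}\right) = \frac{99567}{7}$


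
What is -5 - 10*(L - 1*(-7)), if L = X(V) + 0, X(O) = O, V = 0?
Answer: -75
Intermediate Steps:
L = 0 (L = 0 + 0 = 0)
-5 - 10*(L - 1*(-7)) = -5 - 10*(0 - 1*(-7)) = -5 - 10*(0 + 7) = -5 - 10*7 = -5 - 70 = -75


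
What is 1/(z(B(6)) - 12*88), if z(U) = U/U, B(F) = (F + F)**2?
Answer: -1/1055 ≈ -0.00094787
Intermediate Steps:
B(F) = 4*F**2 (B(F) = (2*F)**2 = 4*F**2)
z(U) = 1
1/(z(B(6)) - 12*88) = 1/(1 - 12*88) = 1/(1 - 1056) = 1/(-1055) = -1/1055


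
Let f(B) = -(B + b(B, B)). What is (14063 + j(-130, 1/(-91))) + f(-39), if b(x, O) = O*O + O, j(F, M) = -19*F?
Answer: 15090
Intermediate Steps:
b(x, O) = O + O**2 (b(x, O) = O**2 + O = O + O**2)
f(B) = -B - B*(1 + B) (f(B) = -(B + B*(1 + B)) = -B - B*(1 + B))
(14063 + j(-130, 1/(-91))) + f(-39) = (14063 - 19*(-130)) - 39*(-2 - 1*(-39)) = (14063 + 2470) - 39*(-2 + 39) = 16533 - 39*37 = 16533 - 1443 = 15090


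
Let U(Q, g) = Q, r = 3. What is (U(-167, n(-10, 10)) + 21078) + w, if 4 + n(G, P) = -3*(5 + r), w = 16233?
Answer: 37144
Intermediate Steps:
n(G, P) = -28 (n(G, P) = -4 - 3*(5 + 3) = -4 - 3*8 = -4 - 24 = -28)
(U(-167, n(-10, 10)) + 21078) + w = (-167 + 21078) + 16233 = 20911 + 16233 = 37144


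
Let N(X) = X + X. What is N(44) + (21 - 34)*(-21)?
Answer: 361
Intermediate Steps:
N(X) = 2*X
N(44) + (21 - 34)*(-21) = 2*44 + (21 - 34)*(-21) = 88 - 13*(-21) = 88 + 273 = 361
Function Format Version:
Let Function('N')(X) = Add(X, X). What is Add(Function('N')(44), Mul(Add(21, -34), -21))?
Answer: 361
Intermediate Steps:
Function('N')(X) = Mul(2, X)
Add(Function('N')(44), Mul(Add(21, -34), -21)) = Add(Mul(2, 44), Mul(Add(21, -34), -21)) = Add(88, Mul(-13, -21)) = Add(88, 273) = 361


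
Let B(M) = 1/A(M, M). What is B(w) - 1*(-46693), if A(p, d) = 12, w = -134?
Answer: 560317/12 ≈ 46693.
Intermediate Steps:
B(M) = 1/12
B(w) - 1*(-46693) = 1/12 - 1*(-46693) = 1/12 + 46693 = 560317/12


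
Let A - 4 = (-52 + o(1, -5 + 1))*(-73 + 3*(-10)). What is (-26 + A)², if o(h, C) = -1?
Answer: 29560969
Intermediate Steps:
A = 5463 (A = 4 + (-52 - 1)*(-73 + 3*(-10)) = 4 - 53*(-73 - 30) = 4 - 53*(-103) = 4 + 5459 = 5463)
(-26 + A)² = (-26 + 5463)² = 5437² = 29560969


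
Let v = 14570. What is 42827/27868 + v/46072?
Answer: 74348822/40122953 ≈ 1.8530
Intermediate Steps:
42827/27868 + v/46072 = 42827/27868 + 14570/46072 = 42827*(1/27868) + 14570*(1/46072) = 42827/27868 + 7285/23036 = 74348822/40122953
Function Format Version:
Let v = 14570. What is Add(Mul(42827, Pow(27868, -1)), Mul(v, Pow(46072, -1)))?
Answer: Rational(74348822, 40122953) ≈ 1.8530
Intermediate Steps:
Add(Mul(42827, Pow(27868, -1)), Mul(v, Pow(46072, -1))) = Add(Mul(42827, Pow(27868, -1)), Mul(14570, Pow(46072, -1))) = Add(Mul(42827, Rational(1, 27868)), Mul(14570, Rational(1, 46072))) = Add(Rational(42827, 27868), Rational(7285, 23036)) = Rational(74348822, 40122953)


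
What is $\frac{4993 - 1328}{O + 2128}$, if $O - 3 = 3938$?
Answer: $\frac{3665}{6069} \approx 0.60389$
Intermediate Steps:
$O = 3941$ ($O = 3 + 3938 = 3941$)
$\frac{4993 - 1328}{O + 2128} = \frac{4993 - 1328}{3941 + 2128} = \frac{3665}{6069}$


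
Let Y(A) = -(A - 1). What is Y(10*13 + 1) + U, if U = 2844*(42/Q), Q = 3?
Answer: 39686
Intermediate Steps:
Y(A) = 1 - A (Y(A) = -(-1 + A) = 1 - A)
U = 39816 (U = 2844*(42/3) = 2844*(42*(1/3)) = 2844*14 = 39816)
Y(10*13 + 1) + U = (1 - (10*13 + 1)) + 39816 = (1 - (130 + 1)) + 39816 = (1 - 1*131) + 39816 = (1 - 131) + 39816 = -130 + 39816 = 39686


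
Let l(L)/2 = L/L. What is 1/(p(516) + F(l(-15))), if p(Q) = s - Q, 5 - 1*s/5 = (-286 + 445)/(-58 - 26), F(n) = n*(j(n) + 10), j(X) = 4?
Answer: -28/12699 ≈ -0.0022049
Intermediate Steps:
l(L) = 2 (l(L) = 2*(L/L) = 2*1 = 2)
F(n) = 14*n (F(n) = n*(4 + 10) = n*14 = 14*n)
s = 965/28 (s = 25 - 5*(-286 + 445)/(-58 - 26) = 25 - 795/(-84) = 25 - 795*(-1)/84 = 25 - 5*(-53/28) = 25 + 265/28 = 965/28 ≈ 34.464)
p(Q) = 965/28 - Q
1/(p(516) + F(l(-15))) = 1/((965/28 - 1*516) + 14*2) = 1/((965/28 - 516) + 28) = 1/(-13483/28 + 28) = 1/(-12699/28) = -28/12699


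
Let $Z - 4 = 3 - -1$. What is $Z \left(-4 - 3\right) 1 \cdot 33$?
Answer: $-1848$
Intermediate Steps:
$Z = 8$ ($Z = 4 + \left(3 - -1\right) = 4 + \left(3 + 1\right) = 4 + 4 = 8$)
$Z \left(-4 - 3\right) 1 \cdot 33 = 8 \left(-4 - 3\right) 1 \cdot 33 = 8 \left(\left(-7\right) 1\right) 33 = 8 \left(-7\right) 33 = \left(-56\right) 33 = -1848$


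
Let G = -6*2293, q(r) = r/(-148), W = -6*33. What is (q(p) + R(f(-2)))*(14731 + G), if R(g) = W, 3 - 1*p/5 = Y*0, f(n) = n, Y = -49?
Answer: -28527387/148 ≈ -1.9275e+5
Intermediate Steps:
p = 15 (p = 15 - (-245)*0 = 15 - 5*0 = 15 + 0 = 15)
W = -198
R(g) = -198
q(r) = -r/148 (q(r) = r*(-1/148) = -r/148)
G = -13758
(q(p) + R(f(-2)))*(14731 + G) = (-1/148*15 - 198)*(14731 - 13758) = (-15/148 - 198)*973 = -29319/148*973 = -28527387/148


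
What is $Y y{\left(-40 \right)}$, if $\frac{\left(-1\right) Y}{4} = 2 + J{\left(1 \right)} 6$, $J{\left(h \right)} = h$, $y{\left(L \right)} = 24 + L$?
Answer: $512$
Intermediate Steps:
$Y = -32$ ($Y = - 4 \left(2 + 1 \cdot 6\right) = - 4 \left(2 + 6\right) = \left(-4\right) 8 = -32$)
$Y y{\left(-40 \right)} = - 32 \left(24 - 40\right) = \left(-32\right) \left(-16\right) = 512$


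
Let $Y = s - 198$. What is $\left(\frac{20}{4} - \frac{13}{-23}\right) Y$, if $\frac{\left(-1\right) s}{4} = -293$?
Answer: $\frac{124672}{23} \approx 5420.5$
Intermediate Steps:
$s = 1172$ ($s = \left(-4\right) \left(-293\right) = 1172$)
$Y = 974$ ($Y = 1172 - 198 = 974$)
$\left(\frac{20}{4} - \frac{13}{-23}\right) Y = \left(\frac{20}{4} - \frac{13}{-23}\right) 974 = \left(20 \cdot \frac{1}{4} - - \frac{13}{23}\right) 974 = \left(5 + \frac{13}{23}\right) 974 = \frac{128}{23} \cdot 974 = \frac{124672}{23}$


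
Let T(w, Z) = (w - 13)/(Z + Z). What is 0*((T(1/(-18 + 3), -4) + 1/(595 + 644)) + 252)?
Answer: 0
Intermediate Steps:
T(w, Z) = (-13 + w)/(2*Z) (T(w, Z) = (-13 + w)/((2*Z)) = (-13 + w)*(1/(2*Z)) = (-13 + w)/(2*Z))
0*((T(1/(-18 + 3), -4) + 1/(595 + 644)) + 252) = 0*(((1/2)*(-13 + 1/(-18 + 3))/(-4) + 1/(595 + 644)) + 252) = 0*(((1/2)*(-1/4)*(-13 + 1/(-15)) + 1/1239) + 252) = 0*(((1/2)*(-1/4)*(-13 - 1/15) + 1/1239) + 252) = 0*(((1/2)*(-1/4)*(-196/15) + 1/1239) + 252) = 0*((49/30 + 1/1239) + 252) = 0*(6749/4130 + 252) = 0*(1047509/4130) = 0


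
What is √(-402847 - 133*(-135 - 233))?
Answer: I*√353903 ≈ 594.9*I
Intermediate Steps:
√(-402847 - 133*(-135 - 233)) = √(-402847 - 133*(-368)) = √(-402847 + 48944) = √(-353903) = I*√353903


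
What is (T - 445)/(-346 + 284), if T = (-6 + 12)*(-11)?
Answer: 511/62 ≈ 8.2419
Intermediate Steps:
T = -66 (T = 6*(-11) = -66)
(T - 445)/(-346 + 284) = (-66 - 445)/(-346 + 284) = -511/(-62) = -511*(-1/62) = 511/62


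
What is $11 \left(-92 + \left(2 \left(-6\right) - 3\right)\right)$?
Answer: $-1177$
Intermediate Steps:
$11 \left(-92 + \left(2 \left(-6\right) - 3\right)\right) = 11 \left(-92 - 15\right) = 11 \left(-107\right) = -1177$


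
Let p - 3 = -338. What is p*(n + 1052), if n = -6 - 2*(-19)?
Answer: -363140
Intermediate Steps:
p = -335 (p = 3 - 338 = -335)
n = 32 (n = -6 + 38 = 32)
p*(n + 1052) = -335*(32 + 1052) = -335*1084 = -363140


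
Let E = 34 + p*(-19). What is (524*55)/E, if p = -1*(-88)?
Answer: -14410/819 ≈ -17.595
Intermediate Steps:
p = 88
E = -1638 (E = 34 + 88*(-19) = 34 - 1672 = -1638)
(524*55)/E = (524*55)/(-1638) = 28820*(-1/1638) = -14410/819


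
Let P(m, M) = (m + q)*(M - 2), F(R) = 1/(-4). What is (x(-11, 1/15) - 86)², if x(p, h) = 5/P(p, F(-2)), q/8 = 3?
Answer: 101646724/13689 ≈ 7425.4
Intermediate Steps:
q = 24 (q = 8*3 = 24)
F(R) = -¼
P(m, M) = (-2 + M)*(24 + m) (P(m, M) = (m + 24)*(M - 2) = (24 + m)*(-2 + M) = (-2 + M)*(24 + m))
x(p, h) = 5/(-54 - 9*p/4) (x(p, h) = 5/(-48 - 2*p + 24*(-¼) - p/4) = 5/(-48 - 2*p - 6 - p/4) = 5/(-54 - 9*p/4))
(x(-11, 1/15) - 86)² = (-20/(216 + 9*(-11)) - 86)² = (-20/(216 - 99) - 86)² = (-20/117 - 86)² = (-10082/117)² = 101646724/13689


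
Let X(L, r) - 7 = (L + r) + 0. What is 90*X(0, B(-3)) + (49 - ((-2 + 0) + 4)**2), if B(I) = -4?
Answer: 315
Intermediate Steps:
X(L, r) = 7 + L + r (X(L, r) = 7 + ((L + r) + 0) = 7 + (L + r) = 7 + L + r)
90*X(0, B(-3)) + (49 - ((-2 + 0) + 4)**2) = 90*(7 + 0 - 4) + (49 - ((-2 + 0) + 4)**2) = 90*3 + (49 - (-2 + 4)**2) = 270 + (49 - 1*2**2) = 270 + (49 - 1*4) = 270 + (49 - 4) = 270 + 45 = 315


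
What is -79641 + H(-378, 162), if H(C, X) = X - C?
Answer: -79101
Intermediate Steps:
-79641 + H(-378, 162) = -79641 + (162 - 1*(-378)) = -79641 + (162 + 378) = -79641 + 540 = -79101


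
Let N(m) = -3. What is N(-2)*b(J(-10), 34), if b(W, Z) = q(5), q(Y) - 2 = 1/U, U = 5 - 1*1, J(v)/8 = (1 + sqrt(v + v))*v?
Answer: -27/4 ≈ -6.7500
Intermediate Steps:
J(v) = 8*v*(1 + sqrt(2)*sqrt(v)) (J(v) = 8*((1 + sqrt(v + v))*v) = 8*((1 + sqrt(2*v))*v) = 8*((1 + sqrt(2)*sqrt(v))*v) = 8*(v*(1 + sqrt(2)*sqrt(v))) = 8*v*(1 + sqrt(2)*sqrt(v)))
U = 4 (U = 5 - 1 = 4)
q(Y) = 9/4 (q(Y) = 2 + 1/4 = 9/4)
b(W, Z) = 9/4
N(-2)*b(J(-10), 34) = -3*9/4 = -27/4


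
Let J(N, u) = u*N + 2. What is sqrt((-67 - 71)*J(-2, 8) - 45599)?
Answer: I*sqrt(43667) ≈ 208.97*I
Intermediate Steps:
J(N, u) = 2 + N*u (J(N, u) = N*u + 2 = 2 + N*u)
sqrt((-67 - 71)*J(-2, 8) - 45599) = sqrt((-67 - 71)*(2 - 2*8) - 45599) = sqrt(-138*(2 - 16) - 45599) = sqrt(-138*(-14) - 45599) = sqrt(1932 - 45599) = sqrt(-43667) = I*sqrt(43667)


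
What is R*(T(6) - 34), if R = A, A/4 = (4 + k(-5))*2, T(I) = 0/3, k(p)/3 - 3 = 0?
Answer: -3536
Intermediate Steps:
k(p) = 9 (k(p) = 9 + 3*0 = 9 + 0 = 9)
T(I) = 0 (T(I) = 0*(⅓) = 0)
A = 104 (A = 4*((4 + 9)*2) = 4*(13*2) = 4*26 = 104)
R = 104
R*(T(6) - 34) = 104*(0 - 34) = 104*(-34) = -3536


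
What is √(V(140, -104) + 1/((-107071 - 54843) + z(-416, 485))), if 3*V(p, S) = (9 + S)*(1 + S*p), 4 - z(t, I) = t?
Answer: √12023936659355766/161494 ≈ 679.00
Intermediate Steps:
z(t, I) = 4 - t
V(p, S) = (1 + S*p)*(9 + S)/3 (V(p, S) = ((9 + S)*(1 + S*p))/3 = ((1 + S*p)*(9 + S))/3 = (1 + S*p)*(9 + S)/3)
√(V(140, -104) + 1/((-107071 - 54843) + z(-416, 485))) = √((3 + (⅓)*(-104) + 3*(-104)*140 + (⅓)*140*(-104)²) + 1/((-107071 - 54843) + (4 - 1*(-416)))) = √((3 - 104/3 - 43680 + (⅓)*140*10816) + 1/(-161914 + (4 + 416))) = √((3 - 104/3 - 43680 + 1514240/3) + 1/(-161914 + 420)) = √(461035 + 1/(-161494)) = √(461035 - 1/161494) = √(74454386289/161494) = √12023936659355766/161494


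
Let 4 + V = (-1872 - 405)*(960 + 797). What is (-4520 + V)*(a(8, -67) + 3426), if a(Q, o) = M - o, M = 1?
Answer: -13994214222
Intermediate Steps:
V = -4000693 (V = -4 + (-1872 - 405)*(960 + 797) = -4 - 2277*1757 = -4 - 4000689 = -4000693)
a(Q, o) = 1 - o
(-4520 + V)*(a(8, -67) + 3426) = (-4520 - 4000693)*((1 - 1*(-67)) + 3426) = -4005213*((1 + 67) + 3426) = -4005213*(68 + 3426) = -4005213*3494 = -13994214222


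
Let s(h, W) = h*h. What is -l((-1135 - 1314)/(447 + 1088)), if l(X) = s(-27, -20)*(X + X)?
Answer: 3570642/1535 ≈ 2326.2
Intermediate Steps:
s(h, W) = h²
l(X) = 1458*X (l(X) = (-27)²*(X + X) = 729*(2*X) = 1458*X)
-l((-1135 - 1314)/(447 + 1088)) = -1458*(-1135 - 1314)/(447 + 1088) = -1458*(-2449/1535) = -1458*(-2449*1/1535) = -1458*(-2449)/1535 = -1*(-3570642/1535) = 3570642/1535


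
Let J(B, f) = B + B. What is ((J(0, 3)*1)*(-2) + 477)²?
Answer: 227529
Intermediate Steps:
J(B, f) = 2*B
((J(0, 3)*1)*(-2) + 477)² = (((2*0)*1)*(-2) + 477)² = ((0*1)*(-2) + 477)² = (0*(-2) + 477)² = (0 + 477)² = 477² = 227529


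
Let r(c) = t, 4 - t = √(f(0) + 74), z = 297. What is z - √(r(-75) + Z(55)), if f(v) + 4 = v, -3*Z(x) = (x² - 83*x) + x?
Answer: 297 - √(499 - √70) ≈ 274.85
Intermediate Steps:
Z(x) = -x²/3 + 82*x/3 (Z(x) = -((x² - 83*x) + x)/3 = -(x² - 82*x)/3 = -x²/3 + 82*x/3)
f(v) = -4 + v
t = 4 - √70 (t = 4 - √((-4 + 0) + 74) = 4 - √(-4 + 74) = 4 - √70 ≈ -4.3666)
r(c) = 4 - √70
z - √(r(-75) + Z(55)) = 297 - √((4 - √70) + (⅓)*55*(82 - 1*55)) = 297 - √((4 - √70) + (⅓)*55*(82 - 55)) = 297 - √((4 - √70) + (⅓)*55*27) = 297 - √((4 - √70) + 495) = 297 - √(499 - √70)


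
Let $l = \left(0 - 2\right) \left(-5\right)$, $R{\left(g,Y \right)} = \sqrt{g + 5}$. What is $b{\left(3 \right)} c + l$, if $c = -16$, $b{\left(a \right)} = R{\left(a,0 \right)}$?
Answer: $10 - 32 \sqrt{2} \approx -35.255$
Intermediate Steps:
$R{\left(g,Y \right)} = \sqrt{5 + g}$
$b{\left(a \right)} = \sqrt{5 + a}$
$l = 10$ ($l = \left(-2\right) \left(-5\right) = 10$)
$b{\left(3 \right)} c + l = \sqrt{5 + 3} \left(-16\right) + 10 = \sqrt{8} \left(-16\right) + 10 = 2 \sqrt{2} \left(-16\right) + 10 = - 32 \sqrt{2} + 10 = 10 - 32 \sqrt{2}$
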